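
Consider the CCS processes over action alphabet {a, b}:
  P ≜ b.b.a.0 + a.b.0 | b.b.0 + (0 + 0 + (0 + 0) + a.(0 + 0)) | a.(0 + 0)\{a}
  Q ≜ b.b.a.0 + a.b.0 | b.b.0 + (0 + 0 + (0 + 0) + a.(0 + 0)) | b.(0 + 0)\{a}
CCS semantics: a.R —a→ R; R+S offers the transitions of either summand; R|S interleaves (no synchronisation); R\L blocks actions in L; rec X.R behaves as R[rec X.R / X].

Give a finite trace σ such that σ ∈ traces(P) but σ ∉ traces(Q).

aa

LTS(P): 15 reachable states
  p0 = b.b.a.0 + a.b.0 | b.b.0 + (0 + 0 + (0 + 0) + a.(0 + 0)) | a.(0 + 0)\{a} | --a--▸ p1, --a--▸ p2, --a--▸ p3, --b--▸ p4, --b--▸ p5
  p1 = (0 + 0 + (0 + 0) + a.(0 + 0)) | (0 + 0)\{a} | --a--▸ p6
  p2 = (0 + 0) | a.(0 + 0)\{a} | --a--▸ p6
  p3 = b.0 | b.b.0 | --b--▸ p7, --b--▸ p8
  p4 = a.b.0 | b.0 | --a--▸ p8, --b--▸ p9
  p5 = b.a.0 | --b--▸ p10
  p6 = (0 + 0) | (0 + 0)\{a} | stopped
  p7 = 0 | b.b.0 | --b--▸ p11
  p8 = b.0 | b.0 | --b--▸ p11, --b--▸ p12
  p9 = a.b.0 | 0 | --a--▸ p12
  p10 = a.0 | --a--▸ p13
  p11 = 0 | b.0 | --b--▸ p14
  p12 = b.0 | 0 | --b--▸ p14
  p13 = 0 | stopped
  p14 = 0 | 0 | stopped
LTS(Q): 15 reachable states
  q0 = b.b.a.0 + a.b.0 | b.b.0 + (0 + 0 + (0 + 0) + a.(0 + 0)) | b.(0 + 0)\{a} | --a--▸ q1, --a--▸ q2, --b--▸ q3, --b--▸ q4, --b--▸ q5
  q1 = (0 + 0) | b.(0 + 0)\{a} | --b--▸ q6
  q2 = b.0 | b.b.0 | --b--▸ q7, --b--▸ q8
  q3 = (0 + 0 + (0 + 0) + a.(0 + 0)) | (0 + 0)\{a} | --a--▸ q6
  q4 = a.b.0 | b.0 | --a--▸ q8, --b--▸ q9
  q5 = b.a.0 | --b--▸ q10
  q6 = (0 + 0) | (0 + 0)\{a} | stopped
  q7 = 0 | b.b.0 | --b--▸ q11
  q8 = b.0 | b.0 | --b--▸ q11, --b--▸ q12
  q9 = a.b.0 | 0 | --a--▸ q12
  q10 = a.0 | --a--▸ q13
  q11 = 0 | b.0 | --b--▸ q14
  q12 = b.0 | 0 | --b--▸ q14
  q13 = 0 | stopped
  q14 = 0 | 0 | stopped
Run σ = ⟨aa⟩ on P: start {p0}
  [1] a ⇒ {p1, p2, p3}
  [2] a ⇒ {p6}
  — P admits the full trace.
Run σ = ⟨aa⟩ on Q: start {q0}
  [1] a ⇒ {q1, q2}
  [2] a ⇒ no successor for Q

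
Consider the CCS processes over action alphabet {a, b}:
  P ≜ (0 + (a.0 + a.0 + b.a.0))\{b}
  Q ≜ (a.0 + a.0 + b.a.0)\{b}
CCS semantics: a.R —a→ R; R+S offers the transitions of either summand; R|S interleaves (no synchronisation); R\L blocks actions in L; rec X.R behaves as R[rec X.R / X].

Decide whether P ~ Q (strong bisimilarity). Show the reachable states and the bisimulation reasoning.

bisimilar

LTS(P): 2 reachable states
  u0 = (0 + (a.0 + a.0 + b.a.0))\{b} ⊢ ··a··> u1
  u1 = 0\{b} ⊢ deadlocked
LTS(Q): 2 reachable states
  v0 = (a.0 + a.0 + b.a.0)\{b} ⊢ ··a··> v1
  v1 = 0\{b} ⊢ deadlocked
Coarsest stable partition (strong bisimilarity classes):
  B0 = {u0, v0}
  B1 = {u1, v1}
u0 ∈ B0, v0 ∈ B0 → same block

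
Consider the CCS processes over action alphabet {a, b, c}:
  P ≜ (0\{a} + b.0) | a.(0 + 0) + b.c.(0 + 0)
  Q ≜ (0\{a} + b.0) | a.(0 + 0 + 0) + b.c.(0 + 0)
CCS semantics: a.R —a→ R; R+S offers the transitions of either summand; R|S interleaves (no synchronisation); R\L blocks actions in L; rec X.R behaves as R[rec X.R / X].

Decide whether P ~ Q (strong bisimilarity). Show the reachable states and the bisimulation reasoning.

P's transition system — 6 states:
  m0 = (0\{a} + b.0) | a.(0 + 0) + b.c.(0 + 0) :: --a--▸ m1, --b--▸ m2, --b--▸ m3
  m1 = (0\{a} + b.0) | (0 + 0) :: --b--▸ m4
  m2 = 0 | a.(0 + 0) :: --a--▸ m4
  m3 = c.(0 + 0) :: --c--▸ m5
  m4 = 0 | (0 + 0) :: stopped
  m5 = 0 + 0 :: stopped
Q's transition system — 6 states:
  n0 = (0\{a} + b.0) | a.(0 + 0 + 0) + b.c.(0 + 0) :: --a--▸ n1, --b--▸ n2, --b--▸ n3
  n1 = (0\{a} + b.0) | (0 + 0 + 0) :: --b--▸ n4
  n2 = 0 | a.(0 + 0 + 0) :: --a--▸ n4
  n3 = c.(0 + 0) :: --c--▸ n5
  n4 = 0 | (0 + 0 + 0) :: stopped
  n5 = 0 + 0 :: stopped
Partition-refinement fixed point:
  B0 = {m0, n0}
  B1 = {m1, n1}
  B2 = {m4, m5, n4, n5}
  B3 = {m2, n2}
  B4 = {m3, n3}
m0 ∈ B0, n0 ∈ B0 → same block

YES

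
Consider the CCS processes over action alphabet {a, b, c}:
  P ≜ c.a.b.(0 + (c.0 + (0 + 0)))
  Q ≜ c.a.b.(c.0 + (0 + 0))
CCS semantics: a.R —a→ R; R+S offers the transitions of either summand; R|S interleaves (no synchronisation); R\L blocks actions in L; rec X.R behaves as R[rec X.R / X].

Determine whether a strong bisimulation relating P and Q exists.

P ~ Q

LTS(P): 5 reachable states
  p0 = c.a.b.(0 + (c.0 + (0 + 0))) has moves -c-> p1
  p1 = a.b.(0 + (c.0 + (0 + 0))) has moves -a-> p2
  p2 = b.(0 + (c.0 + (0 + 0))) has moves -b-> p3
  p3 = 0 + (c.0 + (0 + 0)) has moves -c-> p4
  p4 = 0 has moves ∅
LTS(Q): 5 reachable states
  q0 = c.a.b.(c.0 + (0 + 0)) has moves -c-> q1
  q1 = a.b.(c.0 + (0 + 0)) has moves -a-> q2
  q2 = b.(c.0 + (0 + 0)) has moves -b-> q3
  q3 = c.0 + (0 + 0) has moves -c-> q4
  q4 = 0 has moves ∅
Partition-refinement fixed point:
  B0 = {p0, q0}
  B1 = {p1, q1}
  B2 = {p2, q2}
  B3 = {p3, q3}
  B4 = {p4, q4}
p0 ∈ B0, q0 ∈ B0 → same block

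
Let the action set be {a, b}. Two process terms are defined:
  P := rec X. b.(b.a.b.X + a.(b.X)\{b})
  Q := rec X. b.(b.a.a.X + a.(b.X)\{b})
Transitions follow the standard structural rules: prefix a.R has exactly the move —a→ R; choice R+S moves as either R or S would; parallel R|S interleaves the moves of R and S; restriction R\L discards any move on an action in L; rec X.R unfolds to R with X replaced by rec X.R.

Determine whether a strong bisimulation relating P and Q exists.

Reachable graph of P (5 states):
  s0 = rec X. b.(b.a.b.X + a.(b.X)\{b}) has moves -b-> s1
  s1 = b.a.b.(rec X. b.(b.a.b.X + a.(b.X)\{b})) + a.(b.(rec X. b.(b.a.b.X + a.(b.X)\{b})))\{b} has moves -a-> s2, -b-> s3
  s2 = (b.(rec X. b.(b.a.b.X + a.(b.X)\{b})))\{b} has moves ∅
  s3 = a.b.(rec X. b.(b.a.b.X + a.(b.X)\{b})) has moves -a-> s4
  s4 = b.(rec X. b.(b.a.b.X + a.(b.X)\{b})) has moves -b-> s0
Reachable graph of Q (5 states):
  t0 = rec X. b.(b.a.a.X + a.(b.X)\{b}) has moves -b-> t1
  t1 = b.a.a.(rec X. b.(b.a.a.X + a.(b.X)\{b})) + a.(b.(rec X. b.(b.a.a.X + a.(b.X)\{b})))\{b} has moves -a-> t2, -b-> t3
  t2 = (b.(rec X. b.(b.a.a.X + a.(b.X)\{b})))\{b} has moves ∅
  t3 = a.a.(rec X. b.(b.a.a.X + a.(b.X)\{b})) has moves -a-> t4
  t4 = a.(rec X. b.(b.a.a.X + a.(b.X)\{b})) has moves -a-> t0
Partition-refinement fixed point:
  B0 = {s0}
  B1 = {s1}
  B2 = {s2, t2}
  B3 = {s3}
  B4 = {s4}
  B5 = {t0}
  B6 = {t1}
  B7 = {t3}
  B8 = {t4}
s0 ∈ B0, t0 ∈ B5 → different blocks

not bisimilar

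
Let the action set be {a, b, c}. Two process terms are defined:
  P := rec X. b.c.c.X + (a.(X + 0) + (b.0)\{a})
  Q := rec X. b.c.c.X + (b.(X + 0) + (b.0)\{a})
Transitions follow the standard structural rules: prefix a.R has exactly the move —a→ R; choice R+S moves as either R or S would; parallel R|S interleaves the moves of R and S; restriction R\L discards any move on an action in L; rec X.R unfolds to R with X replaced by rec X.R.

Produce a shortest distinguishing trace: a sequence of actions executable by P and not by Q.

P's transition system — 5 states:
  p0 = rec X. b.c.c.X + (a.(X + 0) + (b.0)\{a}) ⊢ —a→ p1, —b→ p2, —b→ p3
  p1 = (rec X. b.c.c.X + (a.(X + 0) + (b.0)\{a})) + 0 ⊢ —a→ p1, —b→ p2, —b→ p3
  p2 = 0\{a} ⊢ deadlocked
  p3 = c.c.(rec X. b.c.c.X + (a.(X + 0) + (b.0)\{a})) ⊢ —c→ p4
  p4 = c.(rec X. b.c.c.X + (a.(X + 0) + (b.0)\{a})) ⊢ —c→ p0
Q's transition system — 5 states:
  q0 = rec X. b.c.c.X + (b.(X + 0) + (b.0)\{a}) ⊢ —b→ q1, —b→ q2, —b→ q3
  q1 = (rec X. b.c.c.X + (b.(X + 0) + (b.0)\{a})) + 0 ⊢ —b→ q1, —b→ q2, —b→ q3
  q2 = 0\{a} ⊢ deadlocked
  q3 = c.c.(rec X. b.c.c.X + (b.(X + 0) + (b.0)\{a})) ⊢ —c→ q4
  q4 = c.(rec X. b.c.c.X + (b.(X + 0) + (b.0)\{a})) ⊢ —c→ q0
Run σ = ⟨a⟩ on P: start {p0}
  [1] a ⇒ {p1}
  — P admits the full trace.
Run σ = ⟨a⟩ on Q: start {q0}
  [1] a ⇒ no successor for Q

a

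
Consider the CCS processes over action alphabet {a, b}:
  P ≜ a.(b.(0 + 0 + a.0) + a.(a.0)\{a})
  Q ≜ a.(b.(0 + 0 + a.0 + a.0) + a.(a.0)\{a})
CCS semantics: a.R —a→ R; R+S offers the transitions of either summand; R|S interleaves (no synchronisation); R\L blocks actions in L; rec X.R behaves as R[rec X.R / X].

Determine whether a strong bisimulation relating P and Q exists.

LTS(P): 5 reachable states
  u0 = a.(b.(0 + 0 + a.0) + a.(a.0)\{a}) → --a--▸ u1
  u1 = b.(0 + 0 + a.0) + a.(a.0)\{a} → --a--▸ u2, --b--▸ u3
  u2 = (a.0)\{a} → (no moves)
  u3 = 0 + 0 + a.0 → --a--▸ u4
  u4 = 0 → (no moves)
LTS(Q): 5 reachable states
  v0 = a.(b.(0 + 0 + a.0 + a.0) + a.(a.0)\{a}) → --a--▸ v1
  v1 = b.(0 + 0 + a.0 + a.0) + a.(a.0)\{a} → --a--▸ v2, --b--▸ v3
  v2 = (a.0)\{a} → (no moves)
  v3 = 0 + 0 + a.0 + a.0 → --a--▸ v4
  v4 = 0 → (no moves)
Partition-refinement fixed point:
  B0 = {u0, v0}
  B1 = {u1, v1}
  B2 = {u3, v3}
  B3 = {u2, u4, v2, v4}
u0 ∈ B0, v0 ∈ B0 → same block

YES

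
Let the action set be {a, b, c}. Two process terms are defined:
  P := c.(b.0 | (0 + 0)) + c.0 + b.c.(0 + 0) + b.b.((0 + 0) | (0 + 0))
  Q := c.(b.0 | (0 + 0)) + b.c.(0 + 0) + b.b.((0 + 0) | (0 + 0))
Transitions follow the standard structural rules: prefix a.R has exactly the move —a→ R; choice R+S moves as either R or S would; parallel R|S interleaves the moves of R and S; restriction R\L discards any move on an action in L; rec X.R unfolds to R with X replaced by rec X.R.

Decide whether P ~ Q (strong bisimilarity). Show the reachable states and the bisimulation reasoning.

NO

LTS(P): 8 reachable states
  u0 = c.(b.0 | (0 + 0)) + c.0 + b.c.(0 + 0) + b.b.((0 + 0) | (0 + 0)) → --b--▸ u1, --b--▸ u2, --c--▸ u3, --c--▸ u4
  u1 = b.((0 + 0) | (0 + 0)) → --b--▸ u5
  u2 = c.(0 + 0) → --c--▸ u6
  u3 = 0 → (no moves)
  u4 = b.0 | (0 + 0) → --b--▸ u7
  u5 = (0 + 0) | (0 + 0) → (no moves)
  u6 = 0 + 0 → (no moves)
  u7 = 0 | (0 + 0) → (no moves)
LTS(Q): 7 reachable states
  v0 = c.(b.0 | (0 + 0)) + b.c.(0 + 0) + b.b.((0 + 0) | (0 + 0)) → --b--▸ v1, --b--▸ v2, --c--▸ v3
  v1 = b.((0 + 0) | (0 + 0)) → --b--▸ v4
  v2 = c.(0 + 0) → --c--▸ v5
  v3 = b.0 | (0 + 0) → --b--▸ v6
  v4 = (0 + 0) | (0 + 0) → (no moves)
  v5 = 0 + 0 → (no moves)
  v6 = 0 | (0 + 0) → (no moves)
Bisimilarity quotient blocks:
  B0 = {u0}
  B1 = {u1, u4, v1, v3}
  B2 = {u3, u5, u6, u7, v4, v5, v6}
  B3 = {u2, v2}
  B4 = {v0}
u0 ∈ B0, v0 ∈ B4 → different blocks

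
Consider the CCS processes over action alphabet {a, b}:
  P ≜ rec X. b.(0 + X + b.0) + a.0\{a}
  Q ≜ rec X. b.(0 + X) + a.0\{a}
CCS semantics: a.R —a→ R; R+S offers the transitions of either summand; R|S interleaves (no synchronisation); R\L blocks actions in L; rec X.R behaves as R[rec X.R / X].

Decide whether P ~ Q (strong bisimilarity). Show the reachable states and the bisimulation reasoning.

LTS(P): 4 reachable states
  p0 = rec X. b.(0 + X + b.0) + a.0\{a} ⊢ -a-> p1, -b-> p2
  p1 = 0\{a} ⊢ ·
  p2 = 0 + (rec X. b.(0 + X + b.0) + a.0\{a}) + b.0 ⊢ -a-> p1, -b-> p2, -b-> p3
  p3 = 0 ⊢ ·
LTS(Q): 3 reachable states
  q0 = rec X. b.(0 + X) + a.0\{a} ⊢ -a-> q1, -b-> q2
  q1 = 0\{a} ⊢ ·
  q2 = 0 + (rec X. b.(0 + X) + a.0\{a}) ⊢ -a-> q1, -b-> q2
Bisimilarity quotient blocks:
  B0 = {p0}
  B1 = {p1, p3, q1}
  B2 = {p2}
  B3 = {q0, q2}
p0 ∈ B0, q0 ∈ B3 → different blocks

not bisimilar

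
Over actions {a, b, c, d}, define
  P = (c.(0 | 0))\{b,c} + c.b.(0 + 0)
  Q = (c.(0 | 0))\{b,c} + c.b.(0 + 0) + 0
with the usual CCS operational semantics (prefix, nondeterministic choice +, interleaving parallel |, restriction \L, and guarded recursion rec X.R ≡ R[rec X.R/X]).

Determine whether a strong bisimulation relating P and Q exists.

LTS(P): 3 reachable states
  p0 = (c.(0 | 0))\{b,c} + c.b.(0 + 0) has moves --c--▸ p1
  p1 = b.(0 + 0) has moves --b--▸ p2
  p2 = 0 + 0 has moves stopped
LTS(Q): 3 reachable states
  q0 = (c.(0 | 0))\{b,c} + c.b.(0 + 0) + 0 has moves --c--▸ q1
  q1 = b.(0 + 0) has moves --b--▸ q2
  q2 = 0 + 0 has moves stopped
Bisimilarity quotient blocks:
  B0 = {p0, q0}
  B1 = {p1, q1}
  B2 = {p2, q2}
p0 ∈ B0, q0 ∈ B0 → same block

YES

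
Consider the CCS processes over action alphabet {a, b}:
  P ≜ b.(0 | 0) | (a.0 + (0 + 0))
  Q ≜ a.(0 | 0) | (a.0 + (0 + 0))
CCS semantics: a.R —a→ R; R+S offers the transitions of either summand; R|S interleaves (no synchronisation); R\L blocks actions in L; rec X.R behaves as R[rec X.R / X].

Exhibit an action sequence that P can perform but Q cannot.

b

LTS(P): 4 reachable states
  s0 = b.(0 | 0) | (a.0 + (0 + 0)) has moves =a=> s1, =b=> s2
  s1 = b.(0 | 0) | 0 has moves =b=> s3
  s2 = 0 | 0 | (a.0 + (0 + 0)) has moves =a=> s3
  s3 = 0 | 0 | 0 has moves (no moves)
LTS(Q): 4 reachable states
  t0 = a.(0 | 0) | (a.0 + (0 + 0)) has moves =a=> t1, =a=> t2
  t1 = 0 | 0 | (a.0 + (0 + 0)) has moves =a=> t3
  t2 = a.(0 | 0) | 0 has moves =a=> t3
  t3 = 0 | 0 | 0 has moves (no moves)
Executing b from P (initial set {s0}):
  [1] b ⇒ {s2}
  P completes σ.
Executing b from Q (initial set {t0}):
  [1] b ⇒ ∅  — Q cannot continue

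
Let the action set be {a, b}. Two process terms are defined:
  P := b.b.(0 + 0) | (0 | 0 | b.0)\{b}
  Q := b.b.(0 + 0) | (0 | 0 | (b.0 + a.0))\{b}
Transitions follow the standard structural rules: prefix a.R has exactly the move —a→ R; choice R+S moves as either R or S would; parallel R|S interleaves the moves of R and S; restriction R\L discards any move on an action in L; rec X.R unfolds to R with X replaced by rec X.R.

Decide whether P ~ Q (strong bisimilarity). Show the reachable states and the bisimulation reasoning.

Reachable graph of P (3 states):
  u0 = b.b.(0 + 0) | (0 | 0 | b.0)\{b} has moves -b-> u1
  u1 = b.(0 + 0) | (0 | 0 | b.0)\{b} has moves -b-> u2
  u2 = (0 + 0) | (0 | 0 | b.0)\{b} has moves deadlocked
Reachable graph of Q (6 states):
  v0 = b.b.(0 + 0) | (0 | 0 | (b.0 + a.0))\{b} has moves -a-> v1, -b-> v2
  v1 = b.b.(0 + 0) | (0 | 0 | 0)\{b} has moves -b-> v3
  v2 = b.(0 + 0) | (0 | 0 | (b.0 + a.0))\{b} has moves -a-> v3, -b-> v4
  v3 = b.(0 + 0) | (0 | 0 | 0)\{b} has moves -b-> v5
  v4 = (0 + 0) | (0 | 0 | (b.0 + a.0))\{b} has moves -a-> v5
  v5 = (0 + 0) | (0 | 0 | 0)\{b} has moves deadlocked
Partition-refinement fixed point:
  B0 = {u0, v1}
  B1 = {u1, v3}
  B2 = {u2, v5}
  B3 = {v0}
  B4 = {v2}
  B5 = {v4}
u0 ∈ B0, v0 ∈ B3 → different blocks

P ≁ Q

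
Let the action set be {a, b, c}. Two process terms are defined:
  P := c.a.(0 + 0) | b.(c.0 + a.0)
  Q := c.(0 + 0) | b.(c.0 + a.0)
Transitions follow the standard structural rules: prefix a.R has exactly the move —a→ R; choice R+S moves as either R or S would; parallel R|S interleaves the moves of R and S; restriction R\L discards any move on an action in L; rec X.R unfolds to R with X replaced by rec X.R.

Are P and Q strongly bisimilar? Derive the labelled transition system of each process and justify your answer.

NO

P's transition system — 9 states:
  u0 = c.a.(0 + 0) | b.(c.0 + a.0) has moves --b--▸ u1, --c--▸ u2
  u1 = c.a.(0 + 0) | (c.0 + a.0) has moves --a--▸ u3, --c--▸ u3, --c--▸ u4
  u2 = a.(0 + 0) | b.(c.0 + a.0) has moves --a--▸ u5, --b--▸ u4
  u3 = c.a.(0 + 0) | 0 has moves --c--▸ u6
  u4 = a.(0 + 0) | (c.0 + a.0) has moves --a--▸ u6, --a--▸ u7, --c--▸ u6
  u5 = (0 + 0) | b.(c.0 + a.0) has moves --b--▸ u7
  u6 = a.(0 + 0) | 0 has moves --a--▸ u8
  u7 = (0 + 0) | (c.0 + a.0) has moves --a--▸ u8, --c--▸ u8
  u8 = (0 + 0) | 0 has moves deadlocked
Q's transition system — 6 states:
  v0 = c.(0 + 0) | b.(c.0 + a.0) has moves --b--▸ v1, --c--▸ v2
  v1 = c.(0 + 0) | (c.0 + a.0) has moves --a--▸ v3, --c--▸ v3, --c--▸ v4
  v2 = (0 + 0) | b.(c.0 + a.0) has moves --b--▸ v4
  v3 = c.(0 + 0) | 0 has moves --c--▸ v5
  v4 = (0 + 0) | (c.0 + a.0) has moves --a--▸ v5, --c--▸ v5
  v5 = (0 + 0) | 0 has moves deadlocked
Coarsest stable partition (strong bisimilarity classes):
  B0 = {u0}
  B1 = {u1}
  B2 = {u3}
  B3 = {u6}
  B4 = {u8, v5}
  B5 = {u4}
  B6 = {u7, v4}
  B7 = {u2}
  B8 = {u5, v2}
  B9 = {v0}
  B10 = {v1}
  B11 = {v3}
u0 ∈ B0, v0 ∈ B9 → different blocks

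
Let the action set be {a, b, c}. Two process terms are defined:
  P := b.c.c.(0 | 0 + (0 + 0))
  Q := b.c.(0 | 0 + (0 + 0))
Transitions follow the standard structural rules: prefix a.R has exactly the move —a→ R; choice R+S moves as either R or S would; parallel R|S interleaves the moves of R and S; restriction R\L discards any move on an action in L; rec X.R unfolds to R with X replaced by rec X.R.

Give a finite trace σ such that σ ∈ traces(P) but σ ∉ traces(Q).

LTS(P): 4 reachable states
  u0 = b.c.c.(0 | 0 + (0 + 0)) :: -b-> u1
  u1 = c.c.(0 | 0 + (0 + 0)) :: -c-> u2
  u2 = c.(0 | 0 + (0 + 0)) :: -c-> u3
  u3 = 0 | 0 + (0 + 0) :: ·
LTS(Q): 3 reachable states
  v0 = b.c.(0 | 0 + (0 + 0)) :: -b-> v1
  v1 = c.(0 | 0 + (0 + 0)) :: -c-> v2
  v2 = 0 | 0 + (0 + 0) :: ·
Trace ⟨bcc⟩ through P, begin at {u0}:
  [1] b ⇒ {u1}
  [2] c ⇒ {u2}
  [3] c ⇒ {u3}
  P completes σ.
Trace ⟨bcc⟩ through Q, begin at {v0}:
  [1] b ⇒ {v1}
  [2] c ⇒ {v2}
  [3] c ⇒ ∅  — Q cannot continue

bcc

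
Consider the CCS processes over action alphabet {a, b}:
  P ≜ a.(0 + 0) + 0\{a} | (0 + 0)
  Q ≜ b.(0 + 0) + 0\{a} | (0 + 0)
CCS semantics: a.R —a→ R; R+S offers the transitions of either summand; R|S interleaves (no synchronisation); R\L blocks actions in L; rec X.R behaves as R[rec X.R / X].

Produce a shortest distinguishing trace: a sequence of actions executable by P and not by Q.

LTS(P): 2 reachable states
  u0 = a.(0 + 0) + 0\{a} | (0 + 0) ⊢ --a--▸ u1
  u1 = 0 + 0 ⊢ deadlocked
LTS(Q): 2 reachable states
  v0 = b.(0 + 0) + 0\{a} | (0 + 0) ⊢ --b--▸ v1
  v1 = 0 + 0 ⊢ deadlocked
Run σ = ⟨a⟩ on P: start {u0}
  step 1 (a): {u1}
  ✓ P
Run σ = ⟨a⟩ on Q: start {v0}
  step 1 (a): ∅  — Q cannot continue

a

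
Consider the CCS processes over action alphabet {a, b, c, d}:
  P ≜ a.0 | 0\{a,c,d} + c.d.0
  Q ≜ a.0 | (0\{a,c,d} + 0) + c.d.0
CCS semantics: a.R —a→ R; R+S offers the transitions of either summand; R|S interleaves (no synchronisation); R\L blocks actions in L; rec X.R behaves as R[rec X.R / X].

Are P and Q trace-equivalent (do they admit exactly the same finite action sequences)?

traces(P) = traces(Q)

Reachable graph of P (4 states):
  s0 = a.0 | 0\{a,c,d} + c.d.0 | --a--▸ s1, --c--▸ s2
  s1 = 0 | 0\{a,c,d} | stopped
  s2 = d.0 | --d--▸ s3
  s3 = 0 | stopped
Reachable graph of Q (4 states):
  t0 = a.0 | (0\{a,c,d} + 0) + c.d.0 | --a--▸ t1, --c--▸ t2
  t1 = 0 | (0\{a,c,d} + 0) | stopped
  t2 = d.0 | --d--▸ t3
  t3 = 0 | stopped
Coarsest stable partition (strong bisimilarity classes):
  B0 = {s0, t0}
  B1 = {s2, t2}
  B2 = {s1, s3, t1, t3}
s0 ∈ B0, t0 ∈ B0 → same block
Bisimilar ⇒ trace-equivalent.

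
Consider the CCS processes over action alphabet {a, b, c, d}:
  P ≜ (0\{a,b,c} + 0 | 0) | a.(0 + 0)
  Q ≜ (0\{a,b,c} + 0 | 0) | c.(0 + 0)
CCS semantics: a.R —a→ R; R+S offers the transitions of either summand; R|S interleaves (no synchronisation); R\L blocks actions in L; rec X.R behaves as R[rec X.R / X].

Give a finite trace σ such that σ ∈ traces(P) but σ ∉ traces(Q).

P's transition system — 2 states:
  u0 = (0\{a,b,c} + 0 | 0) | a.(0 + 0) ⊢ =a=> u1
  u1 = (0\{a,b,c} + 0 | 0) | (0 + 0) ⊢ stopped
Q's transition system — 2 states:
  v0 = (0\{a,b,c} + 0 | 0) | c.(0 + 0) ⊢ =c=> v1
  v1 = (0\{a,b,c} + 0 | 0) | (0 + 0) ⊢ stopped
Run σ = ⟨a⟩ on P: start {u0}
  [1] a ⇒ {u1}
  — P admits the full trace.
Run σ = ⟨a⟩ on Q: start {v0}
  [1] a ⇒ ∅ (Q stuck)

a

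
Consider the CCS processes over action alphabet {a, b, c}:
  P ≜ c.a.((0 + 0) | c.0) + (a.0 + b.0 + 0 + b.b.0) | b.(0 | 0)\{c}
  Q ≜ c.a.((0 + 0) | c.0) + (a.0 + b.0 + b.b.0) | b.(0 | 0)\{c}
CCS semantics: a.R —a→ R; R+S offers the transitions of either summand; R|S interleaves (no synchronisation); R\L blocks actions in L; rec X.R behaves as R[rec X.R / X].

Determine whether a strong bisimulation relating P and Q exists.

bisimilar

P's transition system — 9 states:
  m0 = c.a.((0 + 0) | c.0) + (a.0 + b.0 + 0 + b.b.0) | b.(0 | 0)\{c} has moves —a→ m1, —b→ m1, —b→ m2, —b→ m3, —c→ m4
  m1 = 0 | b.(0 | 0)\{c} has moves —b→ m5
  m2 = (a.0 + b.0 + 0 + b.b.0) | (0 | 0)\{c} has moves —a→ m5, —b→ m5, —b→ m6
  m3 = b.0 | b.(0 | 0)\{c} has moves —b→ m1, —b→ m6
  m4 = a.((0 + 0) | c.0) has moves —a→ m7
  m5 = 0 | (0 | 0)\{c} has moves stopped
  m6 = b.0 | (0 | 0)\{c} has moves —b→ m5
  m7 = (0 + 0) | c.0 has moves —c→ m8
  m8 = (0 + 0) | 0 has moves stopped
Q's transition system — 9 states:
  n0 = c.a.((0 + 0) | c.0) + (a.0 + b.0 + b.b.0) | b.(0 | 0)\{c} has moves —a→ n1, —b→ n1, —b→ n2, —b→ n3, —c→ n4
  n1 = 0 | b.(0 | 0)\{c} has moves —b→ n5
  n2 = (a.0 + b.0 + b.b.0) | (0 | 0)\{c} has moves —a→ n5, —b→ n5, —b→ n6
  n3 = b.0 | b.(0 | 0)\{c} has moves —b→ n1, —b→ n6
  n4 = a.((0 + 0) | c.0) has moves —a→ n7
  n5 = 0 | (0 | 0)\{c} has moves stopped
  n6 = b.0 | (0 | 0)\{c} has moves —b→ n5
  n7 = (0 + 0) | c.0 has moves —c→ n8
  n8 = (0 + 0) | 0 has moves stopped
Partition-refinement fixed point:
  B0 = {m0, n0}
  B1 = {m3, n3}
  B2 = {m1, m6, n1, n6}
  B3 = {m5, m8, n5, n8}
  B4 = {m4, n4}
  B5 = {m7, n7}
  B6 = {m2, n2}
m0 ∈ B0, n0 ∈ B0 → same block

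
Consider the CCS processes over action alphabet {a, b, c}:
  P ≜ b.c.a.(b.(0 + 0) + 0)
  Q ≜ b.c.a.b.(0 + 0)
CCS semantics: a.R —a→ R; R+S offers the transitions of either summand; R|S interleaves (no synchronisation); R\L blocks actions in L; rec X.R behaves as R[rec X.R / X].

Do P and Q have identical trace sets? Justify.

YES

LTS(P): 5 reachable states
  m0 = b.c.a.(b.(0 + 0) + 0) :: —b→ m1
  m1 = c.a.(b.(0 + 0) + 0) :: —c→ m2
  m2 = a.(b.(0 + 0) + 0) :: —a→ m3
  m3 = b.(0 + 0) + 0 :: —b→ m4
  m4 = 0 + 0 :: ∅
LTS(Q): 5 reachable states
  n0 = b.c.a.b.(0 + 0) :: —b→ n1
  n1 = c.a.b.(0 + 0) :: —c→ n2
  n2 = a.b.(0 + 0) :: —a→ n3
  n3 = b.(0 + 0) :: —b→ n4
  n4 = 0 + 0 :: ∅
Bisimilarity quotient blocks:
  B0 = {m0, n0}
  B1 = {m1, n1}
  B2 = {m2, n2}
  B3 = {m3, n3}
  B4 = {m4, n4}
m0 ∈ B0, n0 ∈ B0 → same block
Bisimilar ⇒ trace-equivalent.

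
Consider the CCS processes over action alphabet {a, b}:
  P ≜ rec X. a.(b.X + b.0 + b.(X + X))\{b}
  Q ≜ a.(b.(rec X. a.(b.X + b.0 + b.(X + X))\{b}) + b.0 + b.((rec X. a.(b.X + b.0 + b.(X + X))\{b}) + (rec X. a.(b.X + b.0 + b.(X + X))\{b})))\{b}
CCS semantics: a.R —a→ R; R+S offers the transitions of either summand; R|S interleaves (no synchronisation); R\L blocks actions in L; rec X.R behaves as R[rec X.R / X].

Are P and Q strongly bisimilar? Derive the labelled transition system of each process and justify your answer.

P ~ Q

P's transition system — 2 states:
  u0 = rec X. a.(b.X + b.0 + b.(X + X))\{b} → -a-> u1
  u1 = (b.(rec X. a.(b.X + b.0 + b.(X + X))\{b}) + b.0 + b.((rec X. a.(b.X + b.0 + b.(X + X))\{b}) + (rec X. a.(b.X + b.0 + b.(X + X))\{b})))\{b} → ·
Q's transition system — 2 states:
  v0 = a.(b.(rec X. a.(b.X + b.0 + b.(X + X))\{b}) + b.0 + b.((rec X. a.(b.X + b.0 + b.(X + X))\{b}) + (rec X. a.(b.X + b.0 + b.(X + X))\{b})))\{b} → -a-> v1
  v1 = (b.(rec X. a.(b.X + b.0 + b.(X + X))\{b}) + b.0 + b.((rec X. a.(b.X + b.0 + b.(X + X))\{b}) + (rec X. a.(b.X + b.0 + b.(X + X))\{b})))\{b} → ·
Partition-refinement fixed point:
  B0 = {u0, v0}
  B1 = {u1, v1}
u0 ∈ B0, v0 ∈ B0 → same block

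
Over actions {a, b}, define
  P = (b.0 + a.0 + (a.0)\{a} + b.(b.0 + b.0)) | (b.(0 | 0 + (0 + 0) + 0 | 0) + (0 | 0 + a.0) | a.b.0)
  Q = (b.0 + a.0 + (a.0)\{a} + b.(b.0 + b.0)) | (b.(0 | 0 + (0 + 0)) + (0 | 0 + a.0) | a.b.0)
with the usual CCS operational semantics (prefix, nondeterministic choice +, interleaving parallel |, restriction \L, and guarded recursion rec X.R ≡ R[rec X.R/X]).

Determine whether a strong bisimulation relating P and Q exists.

P's transition system — 21 states:
  s0 = (b.0 + a.0 + (a.0)\{a} + b.(b.0 + b.0)) | (b.(0 | 0 + (0 + 0) + 0 | 0) + (0 | 0 + a.0) | a.b.0) ⊢ ··a··> s1, ··a··> s2, ··a··> s3, ··b··> s3, ··b··> s4, ··b··> s5
  s1 = (b.0 + a.0 + (a.0)\{a} + b.(b.0 + b.0)) | ((0 | 0 + a.0) | b.0) ⊢ ··a··> s6, ··a··> s7, ··b··> s7, ··b··> s8, ··b··> s9
  s2 = (b.0 + a.0 + (a.0)\{a} + b.(b.0 + b.0)) | (0 | a.b.0) ⊢ ··a··> s10, ··a··> s6, ··b··> s10, ··b··> s11
  s3 = 0 | (b.(0 | 0 + (0 + 0) + 0 | 0) + (0 | 0 + a.0) | a.b.0) ⊢ ··a··> s10, ··a··> s7, ··b··> s12
  s4 = (b.0 + a.0 + (a.0)\{a} + b.(b.0 + b.0)) | (0 | 0 + (0 + 0) + 0 | 0) ⊢ ··a··> s12, ··b··> s12, ··b··> s13
  s5 = (b.0 + b.0) | (b.(0 | 0 + (0 + 0) + 0 | 0) + (0 | 0 + a.0) | a.b.0) ⊢ ··a··> s11, ··a··> s9, ··b··> s13, ··b··> s3
  s6 = (b.0 + a.0 + (a.0)\{a} + b.(b.0 + b.0)) | (0 | b.0) ⊢ ··a··> s14, ··b··> s14, ··b··> s15, ··b··> s16
  s7 = 0 | ((0 | 0 + a.0) | b.0) ⊢ ··a··> s14, ··b··> s17
  s8 = (b.0 + a.0 + (a.0)\{a} + b.(b.0 + b.0)) | ((0 | 0 + a.0) | 0) ⊢ ··a··> s15, ··a··> s17, ··b··> s17, ··b··> s18
  s9 = (b.0 + b.0) | ((0 | 0 + a.0) | b.0) ⊢ ··a··> s16, ··b··> s18, ··b··> s7
  s10 = 0 | (0 | a.b.0) ⊢ ··a··> s14
  s11 = (b.0 + b.0) | (0 | a.b.0) ⊢ ··a··> s16, ··b··> s10
  s12 = 0 | (0 | 0 + (0 + 0) + 0 | 0) ⊢ (no moves)
  s13 = (b.0 + b.0) | (0 | 0 + (0 + 0) + 0 | 0) ⊢ ··b··> s12
  s14 = 0 | (0 | b.0) ⊢ ··b··> s19
  s15 = (b.0 + a.0 + (a.0)\{a} + b.(b.0 + b.0)) | (0 | 0) ⊢ ··a··> s19, ··b··> s19, ··b··> s20
  s16 = (b.0 + b.0) | (0 | b.0) ⊢ ··b··> s14, ··b··> s20
  s17 = 0 | ((0 | 0 + a.0) | 0) ⊢ ··a··> s19
  s18 = (b.0 + b.0) | ((0 | 0 + a.0) | 0) ⊢ ··a··> s20, ··b··> s17
  s19 = 0 | (0 | 0) ⊢ (no moves)
  s20 = (b.0 + b.0) | (0 | 0) ⊢ ··b··> s19
Q's transition system — 21 states:
  t0 = (b.0 + a.0 + (a.0)\{a} + b.(b.0 + b.0)) | (b.(0 | 0 + (0 + 0)) + (0 | 0 + a.0) | a.b.0) ⊢ ··a··> t1, ··a··> t2, ··a··> t3, ··b··> t3, ··b··> t4, ··b··> t5
  t1 = (b.0 + a.0 + (a.0)\{a} + b.(b.0 + b.0)) | ((0 | 0 + a.0) | b.0) ⊢ ··a··> t6, ··a··> t7, ··b··> t7, ··b··> t8, ··b··> t9
  t2 = (b.0 + a.0 + (a.0)\{a} + b.(b.0 + b.0)) | (0 | a.b.0) ⊢ ··a··> t10, ··a··> t6, ··b··> t10, ··b··> t11
  t3 = 0 | (b.(0 | 0 + (0 + 0)) + (0 | 0 + a.0) | a.b.0) ⊢ ··a··> t10, ··a··> t7, ··b··> t12
  t4 = (b.0 + a.0 + (a.0)\{a} + b.(b.0 + b.0)) | (0 | 0 + (0 + 0)) ⊢ ··a··> t12, ··b··> t12, ··b··> t13
  t5 = (b.0 + b.0) | (b.(0 | 0 + (0 + 0)) + (0 | 0 + a.0) | a.b.0) ⊢ ··a··> t11, ··a··> t9, ··b··> t13, ··b··> t3
  t6 = (b.0 + a.0 + (a.0)\{a} + b.(b.0 + b.0)) | (0 | b.0) ⊢ ··a··> t14, ··b··> t14, ··b··> t15, ··b··> t16
  t7 = 0 | ((0 | 0 + a.0) | b.0) ⊢ ··a··> t14, ··b··> t17
  t8 = (b.0 + a.0 + (a.0)\{a} + b.(b.0 + b.0)) | ((0 | 0 + a.0) | 0) ⊢ ··a··> t15, ··a··> t17, ··b··> t17, ··b··> t18
  t9 = (b.0 + b.0) | ((0 | 0 + a.0) | b.0) ⊢ ··a··> t16, ··b··> t18, ··b··> t7
  t10 = 0 | (0 | a.b.0) ⊢ ··a··> t14
  t11 = (b.0 + b.0) | (0 | a.b.0) ⊢ ··a··> t16, ··b··> t10
  t12 = 0 | (0 | 0 + (0 + 0)) ⊢ (no moves)
  t13 = (b.0 + b.0) | (0 | 0 + (0 + 0)) ⊢ ··b··> t12
  t14 = 0 | (0 | b.0) ⊢ ··b··> t19
  t15 = (b.0 + a.0 + (a.0)\{a} + b.(b.0 + b.0)) | (0 | 0) ⊢ ··a··> t19, ··b··> t19, ··b··> t20
  t16 = (b.0 + b.0) | (0 | b.0) ⊢ ··b··> t14, ··b··> t20
  t17 = 0 | ((0 | 0 + a.0) | 0) ⊢ ··a··> t19
  t18 = (b.0 + b.0) | ((0 | 0 + a.0) | 0) ⊢ ··a··> t20, ··b··> t17
  t19 = 0 | (0 | 0) ⊢ (no moves)
  t20 = (b.0 + b.0) | (0 | 0) ⊢ ··b··> t19
Bisimilarity quotient blocks:
  B0 = {s0, t0}
  B1 = {s3, t3}
  B2 = {s18, s7, t18, t7}
  B3 = {s13, s14, s20, t13, t14, t20}
  B4 = {s12, s19, t12, t19}
  B5 = {s17, t17}
  B6 = {s10, t10}
  B7 = {s5, t5}
  B8 = {s11, t11}
  B9 = {s16, t16}
  B10 = {s9, t9}
  B11 = {s15, s4, t15, t4}
  B12 = {s2, t2}
  B13 = {s6, t6}
  B14 = {s1, t1}
  B15 = {s8, t8}
s0 ∈ B0, t0 ∈ B0 → same block

bisimilar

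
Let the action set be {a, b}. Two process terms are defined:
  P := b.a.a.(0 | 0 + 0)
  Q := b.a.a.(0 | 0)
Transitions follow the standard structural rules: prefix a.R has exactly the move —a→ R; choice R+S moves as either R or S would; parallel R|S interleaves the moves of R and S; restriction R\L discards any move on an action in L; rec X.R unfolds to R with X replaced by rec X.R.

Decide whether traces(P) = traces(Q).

traces(P) = traces(Q)

Reachable graph of P (4 states):
  s0 = b.a.a.(0 | 0 + 0) → --b--▸ s1
  s1 = a.a.(0 | 0 + 0) → --a--▸ s2
  s2 = a.(0 | 0 + 0) → --a--▸ s3
  s3 = 0 | 0 + 0 → ·
Reachable graph of Q (4 states):
  t0 = b.a.a.(0 | 0) → --b--▸ t1
  t1 = a.a.(0 | 0) → --a--▸ t2
  t2 = a.(0 | 0) → --a--▸ t3
  t3 = 0 | 0 → ·
Coarsest stable partition (strong bisimilarity classes):
  B0 = {s0, t0}
  B1 = {s1, t1}
  B2 = {s2, t2}
  B3 = {s3, t3}
s0 ∈ B0, t0 ∈ B0 → same block
Bisimilar ⇒ trace-equivalent.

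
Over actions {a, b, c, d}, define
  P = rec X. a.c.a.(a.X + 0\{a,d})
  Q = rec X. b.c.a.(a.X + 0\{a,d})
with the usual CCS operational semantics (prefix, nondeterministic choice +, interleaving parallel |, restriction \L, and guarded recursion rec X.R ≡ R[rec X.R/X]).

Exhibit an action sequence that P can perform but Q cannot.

a

Reachable graph of P (4 states):
  s0 = rec X. a.c.a.(a.X + 0\{a,d}) → -a-> s1
  s1 = c.a.(a.(rec X. a.c.a.(a.X + 0\{a,d})) + 0\{a,d}) → -c-> s2
  s2 = a.(a.(rec X. a.c.a.(a.X + 0\{a,d})) + 0\{a,d}) → -a-> s3
  s3 = a.(rec X. a.c.a.(a.X + 0\{a,d})) + 0\{a,d} → -a-> s0
Reachable graph of Q (4 states):
  t0 = rec X. b.c.a.(a.X + 0\{a,d}) → -b-> t1
  t1 = c.a.(a.(rec X. b.c.a.(a.X + 0\{a,d})) + 0\{a,d}) → -c-> t2
  t2 = a.(a.(rec X. b.c.a.(a.X + 0\{a,d})) + 0\{a,d}) → -a-> t3
  t3 = a.(rec X. b.c.a.(a.X + 0\{a,d})) + 0\{a,d} → -a-> t0
Executing a from P (initial set {s0}):
  after a @ step 1: {s1}
  P completes σ.
Executing a from Q (initial set {t0}):
  after a @ step 1: ∅  — Q cannot continue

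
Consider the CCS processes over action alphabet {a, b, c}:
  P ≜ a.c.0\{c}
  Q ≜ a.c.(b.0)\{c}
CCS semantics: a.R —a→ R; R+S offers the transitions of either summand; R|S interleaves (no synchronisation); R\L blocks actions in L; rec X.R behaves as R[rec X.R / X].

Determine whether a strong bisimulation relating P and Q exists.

NO

LTS(P): 3 reachable states
  s0 = a.c.0\{c} ⊢ -a-> s1
  s1 = c.0\{c} ⊢ -c-> s2
  s2 = 0\{c} ⊢ ·
LTS(Q): 4 reachable states
  t0 = a.c.(b.0)\{c} ⊢ -a-> t1
  t1 = c.(b.0)\{c} ⊢ -c-> t2
  t2 = (b.0)\{c} ⊢ -b-> t3
  t3 = 0\{c} ⊢ ·
Bisimilarity quotient blocks:
  B0 = {s0}
  B1 = {s1}
  B2 = {s2, t3}
  B3 = {t0}
  B4 = {t1}
  B5 = {t2}
s0 ∈ B0, t0 ∈ B3 → different blocks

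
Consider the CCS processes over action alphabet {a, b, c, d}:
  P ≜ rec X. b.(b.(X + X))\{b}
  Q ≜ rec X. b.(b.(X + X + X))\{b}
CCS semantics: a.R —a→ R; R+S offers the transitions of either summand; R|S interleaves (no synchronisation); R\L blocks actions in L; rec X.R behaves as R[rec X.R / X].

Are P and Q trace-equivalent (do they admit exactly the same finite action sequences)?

Reachable graph of P (2 states):
  m0 = rec X. b.(b.(X + X))\{b} has moves =b=> m1
  m1 = (b.((rec X. b.(b.(X + X))\{b}) + (rec X. b.(b.(X + X))\{b})))\{b} has moves stopped
Reachable graph of Q (2 states):
  n0 = rec X. b.(b.(X + X + X))\{b} has moves =b=> n1
  n1 = (b.((rec X. b.(b.(X + X + X))\{b}) + (rec X. b.(b.(X + X + X))\{b}) + (rec X. b.(b.(X + X + X))\{b})))\{b} has moves stopped
Coarsest stable partition (strong bisimilarity classes):
  B0 = {m0, n0}
  B1 = {m1, n1}
m0 ∈ B0, n0 ∈ B0 → same block
Bisimilar ⇒ trace-equivalent.

traces(P) = traces(Q)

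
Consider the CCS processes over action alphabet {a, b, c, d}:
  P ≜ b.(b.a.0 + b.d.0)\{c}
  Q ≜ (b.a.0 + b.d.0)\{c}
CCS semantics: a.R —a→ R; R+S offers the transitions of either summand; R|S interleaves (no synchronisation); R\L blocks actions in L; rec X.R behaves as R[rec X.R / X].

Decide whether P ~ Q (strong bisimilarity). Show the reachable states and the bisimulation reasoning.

NO

Reachable graph of P (5 states):
  m0 = b.(b.a.0 + b.d.0)\{c} ⊢ —b→ m1
  m1 = (b.a.0 + b.d.0)\{c} ⊢ —b→ m2, —b→ m3
  m2 = (a.0)\{c} ⊢ —a→ m4
  m3 = (d.0)\{c} ⊢ —d→ m4
  m4 = 0\{c} ⊢ (no moves)
Reachable graph of Q (4 states):
  n0 = (b.a.0 + b.d.0)\{c} ⊢ —b→ n1, —b→ n2
  n1 = (a.0)\{c} ⊢ —a→ n3
  n2 = (d.0)\{c} ⊢ —d→ n3
  n3 = 0\{c} ⊢ (no moves)
Partition-refinement fixed point:
  B0 = {m0}
  B1 = {m1, n0}
  B2 = {m2, n1}
  B3 = {m4, n3}
  B4 = {m3, n2}
m0 ∈ B0, n0 ∈ B1 → different blocks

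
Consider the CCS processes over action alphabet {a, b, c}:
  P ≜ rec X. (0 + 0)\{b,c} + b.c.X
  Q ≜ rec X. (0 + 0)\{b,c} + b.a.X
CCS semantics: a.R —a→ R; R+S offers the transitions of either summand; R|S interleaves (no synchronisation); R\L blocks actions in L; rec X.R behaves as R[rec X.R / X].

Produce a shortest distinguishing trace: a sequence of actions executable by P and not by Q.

bc

LTS(P): 2 reachable states
  m0 = rec X. (0 + 0)\{b,c} + b.c.X → ··b··> m1
  m1 = c.(rec X. (0 + 0)\{b,c} + b.c.X) → ··c··> m0
LTS(Q): 2 reachable states
  n0 = rec X. (0 + 0)\{b,c} + b.a.X → ··b··> n1
  n1 = a.(rec X. (0 + 0)\{b,c} + b.a.X) → ··a··> n0
Executing bc from P (initial set {m0}):
  [1] b ⇒ {m1}
  [2] c ⇒ {m0}
  — P admits the full trace.
Executing bc from Q (initial set {n0}):
  [1] b ⇒ {n1}
  [2] c ⇒ ∅  — Q cannot continue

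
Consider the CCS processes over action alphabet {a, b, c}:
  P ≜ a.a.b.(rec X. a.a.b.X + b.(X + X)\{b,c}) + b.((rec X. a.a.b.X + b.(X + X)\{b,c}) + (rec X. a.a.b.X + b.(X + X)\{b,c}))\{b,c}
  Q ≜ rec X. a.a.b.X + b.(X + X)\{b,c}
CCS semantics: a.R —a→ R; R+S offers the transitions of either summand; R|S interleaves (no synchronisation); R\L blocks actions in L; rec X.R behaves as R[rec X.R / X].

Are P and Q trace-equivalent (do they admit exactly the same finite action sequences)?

Reachable graph of P (7 states):
  u0 = a.a.b.(rec X. a.a.b.X + b.(X + X)\{b,c}) + b.((rec X. a.a.b.X + b.(X + X)\{b,c}) + (rec X. a.a.b.X + b.(X + X)\{b,c}))\{b,c} | -a-> u1, -b-> u2
  u1 = a.b.(rec X. a.a.b.X + b.(X + X)\{b,c}) | -a-> u3
  u2 = ((rec X. a.a.b.X + b.(X + X)\{b,c}) + (rec X. a.a.b.X + b.(X + X)\{b,c}))\{b,c} | -a-> u4
  u3 = b.(rec X. a.a.b.X + b.(X + X)\{b,c}) | -b-> u5
  u4 = (a.b.(rec X. a.a.b.X + b.(X + X)\{b,c}))\{b,c} | -a-> u6
  u5 = rec X. a.a.b.X + b.(X + X)\{b,c} | -a-> u1, -b-> u2
  u6 = (b.(rec X. a.a.b.X + b.(X + X)\{b,c}))\{b,c} | deadlocked
Reachable graph of Q (6 states):
  v0 = rec X. a.a.b.X + b.(X + X)\{b,c} | -a-> v1, -b-> v2
  v1 = a.b.(rec X. a.a.b.X + b.(X + X)\{b,c}) | -a-> v3
  v2 = ((rec X. a.a.b.X + b.(X + X)\{b,c}) + (rec X. a.a.b.X + b.(X + X)\{b,c}))\{b,c} | -a-> v4
  v3 = b.(rec X. a.a.b.X + b.(X + X)\{b,c}) | -b-> v0
  v4 = (a.b.(rec X. a.a.b.X + b.(X + X)\{b,c}))\{b,c} | -a-> v5
  v5 = (b.(rec X. a.a.b.X + b.(X + X)\{b,c}))\{b,c} | deadlocked
Partition-refinement fixed point:
  B0 = {u0, u5, v0}
  B1 = {u1, v1}
  B2 = {u3, v3}
  B3 = {u2, v2}
  B4 = {u4, v4}
  B5 = {u6, v5}
u0 ∈ B0, v0 ∈ B0 → same block
Bisimilar ⇒ trace-equivalent.

YES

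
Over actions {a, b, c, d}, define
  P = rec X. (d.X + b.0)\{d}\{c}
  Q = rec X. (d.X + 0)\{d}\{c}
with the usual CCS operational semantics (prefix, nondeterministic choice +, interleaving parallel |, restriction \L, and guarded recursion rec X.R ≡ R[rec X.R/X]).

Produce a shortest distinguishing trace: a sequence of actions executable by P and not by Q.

Reachable graph of P (2 states):
  s0 = rec X. (d.X + b.0)\{d}\{c} | ··b··> s1
  s1 = 0\{d}\{c} | stopped
Reachable graph of Q (1 states):
  t0 = rec X. (d.X + 0)\{d}\{c} | stopped
Executing b from P (initial set {s0}):
  step 1 (b): {s1}
  ✓ P
Executing b from Q (initial set {t0}):
  step 1 (b): ∅  — Q cannot continue

b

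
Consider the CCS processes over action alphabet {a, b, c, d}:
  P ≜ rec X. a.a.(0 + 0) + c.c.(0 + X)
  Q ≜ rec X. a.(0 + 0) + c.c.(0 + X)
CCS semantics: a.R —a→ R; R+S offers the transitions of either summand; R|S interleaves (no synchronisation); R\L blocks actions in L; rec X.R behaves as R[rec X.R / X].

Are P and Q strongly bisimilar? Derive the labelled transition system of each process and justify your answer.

P's transition system — 5 states:
  m0 = rec X. a.a.(0 + 0) + c.c.(0 + X) has moves ··a··> m1, ··c··> m2
  m1 = a.(0 + 0) has moves ··a··> m3
  m2 = c.(0 + (rec X. a.a.(0 + 0) + c.c.(0 + X))) has moves ··c··> m4
  m3 = 0 + 0 has moves ∅
  m4 = 0 + (rec X. a.a.(0 + 0) + c.c.(0 + X)) has moves ··a··> m1, ··c··> m2
Q's transition system — 4 states:
  n0 = rec X. a.(0 + 0) + c.c.(0 + X) has moves ··a··> n1, ··c··> n2
  n1 = 0 + 0 has moves ∅
  n2 = c.(0 + (rec X. a.(0 + 0) + c.c.(0 + X))) has moves ··c··> n3
  n3 = 0 + (rec X. a.(0 + 0) + c.c.(0 + X)) has moves ··a··> n1, ··c··> n2
Partition-refinement fixed point:
  B0 = {m0, m4}
  B1 = {m2}
  B2 = {m1}
  B3 = {m3, n1}
  B4 = {n0, n3}
  B5 = {n2}
m0 ∈ B0, n0 ∈ B4 → different blocks

P ≁ Q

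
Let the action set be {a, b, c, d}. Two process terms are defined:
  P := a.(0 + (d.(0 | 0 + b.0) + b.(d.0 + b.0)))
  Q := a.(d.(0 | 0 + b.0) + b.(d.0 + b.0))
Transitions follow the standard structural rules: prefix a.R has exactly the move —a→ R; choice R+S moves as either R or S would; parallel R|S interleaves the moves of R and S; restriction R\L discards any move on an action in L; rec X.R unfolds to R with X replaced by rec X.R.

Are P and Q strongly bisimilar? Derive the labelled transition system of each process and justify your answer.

bisimilar

P's transition system — 5 states:
  s0 = a.(0 + (d.(0 | 0 + b.0) + b.(d.0 + b.0))) → -a-> s1
  s1 = 0 + (d.(0 | 0 + b.0) + b.(d.0 + b.0)) → -b-> s2, -d-> s3
  s2 = d.0 + b.0 → -b-> s4, -d-> s4
  s3 = 0 | 0 + b.0 → -b-> s4
  s4 = 0 → stopped
Q's transition system — 5 states:
  t0 = a.(d.(0 | 0 + b.0) + b.(d.0 + b.0)) → -a-> t1
  t1 = d.(0 | 0 + b.0) + b.(d.0 + b.0) → -b-> t2, -d-> t3
  t2 = d.0 + b.0 → -b-> t4, -d-> t4
  t3 = 0 | 0 + b.0 → -b-> t4
  t4 = 0 → stopped
Coarsest stable partition (strong bisimilarity classes):
  B0 = {s0, t0}
  B1 = {s1, t1}
  B2 = {s2, t2}
  B3 = {s4, t4}
  B4 = {s3, t3}
s0 ∈ B0, t0 ∈ B0 → same block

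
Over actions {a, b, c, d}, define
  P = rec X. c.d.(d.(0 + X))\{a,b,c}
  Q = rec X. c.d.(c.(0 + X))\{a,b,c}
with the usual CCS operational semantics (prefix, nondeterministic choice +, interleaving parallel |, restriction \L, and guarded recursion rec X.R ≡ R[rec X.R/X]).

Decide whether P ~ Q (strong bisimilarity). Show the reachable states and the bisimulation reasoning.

Reachable graph of P (4 states):
  u0 = rec X. c.d.(d.(0 + X))\{a,b,c} :: -c-> u1
  u1 = d.(d.(0 + (rec X. c.d.(d.(0 + X))\{a,b,c})))\{a,b,c} :: -d-> u2
  u2 = (d.(0 + (rec X. c.d.(d.(0 + X))\{a,b,c})))\{a,b,c} :: -d-> u3
  u3 = (0 + (rec X. c.d.(d.(0 + X))\{a,b,c}))\{a,b,c} :: (no moves)
Reachable graph of Q (3 states):
  v0 = rec X. c.d.(c.(0 + X))\{a,b,c} :: -c-> v1
  v1 = d.(c.(0 + (rec X. c.d.(c.(0 + X))\{a,b,c})))\{a,b,c} :: -d-> v2
  v2 = (c.(0 + (rec X. c.d.(c.(0 + X))\{a,b,c})))\{a,b,c} :: (no moves)
Partition-refinement fixed point:
  B0 = {u0}
  B1 = {u1}
  B2 = {u2, v1}
  B3 = {u3, v2}
  B4 = {v0}
u0 ∈ B0, v0 ∈ B4 → different blocks

not bisimilar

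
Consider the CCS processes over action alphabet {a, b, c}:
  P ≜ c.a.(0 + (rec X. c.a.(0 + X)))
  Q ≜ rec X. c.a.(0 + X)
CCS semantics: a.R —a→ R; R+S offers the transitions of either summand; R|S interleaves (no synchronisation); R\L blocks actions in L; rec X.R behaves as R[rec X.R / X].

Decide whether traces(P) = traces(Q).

YES

Reachable graph of P (3 states):
  p0 = c.a.(0 + (rec X. c.a.(0 + X))) :: -c-> p1
  p1 = a.(0 + (rec X. c.a.(0 + X))) :: -a-> p2
  p2 = 0 + (rec X. c.a.(0 + X)) :: -c-> p1
Reachable graph of Q (3 states):
  q0 = rec X. c.a.(0 + X) :: -c-> q1
  q1 = a.(0 + (rec X. c.a.(0 + X))) :: -a-> q2
  q2 = 0 + (rec X. c.a.(0 + X)) :: -c-> q1
Partition-refinement fixed point:
  B0 = {p0, p2, q0, q2}
  B1 = {p1, q1}
p0 ∈ B0, q0 ∈ B0 → same block
Bisimilar ⇒ trace-equivalent.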